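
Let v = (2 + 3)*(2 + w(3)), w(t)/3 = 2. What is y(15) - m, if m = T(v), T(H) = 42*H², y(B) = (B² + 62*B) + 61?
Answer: -65984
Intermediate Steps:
w(t) = 6 (w(t) = 3*2 = 6)
v = 40 (v = (2 + 3)*(2 + 6) = 5*8 = 40)
y(B) = 61 + B² + 62*B
m = 67200 (m = 42*40² = 42*1600 = 67200)
y(15) - m = (61 + 15² + 62*15) - 1*67200 = (61 + 225 + 930) - 67200 = 1216 - 67200 = -65984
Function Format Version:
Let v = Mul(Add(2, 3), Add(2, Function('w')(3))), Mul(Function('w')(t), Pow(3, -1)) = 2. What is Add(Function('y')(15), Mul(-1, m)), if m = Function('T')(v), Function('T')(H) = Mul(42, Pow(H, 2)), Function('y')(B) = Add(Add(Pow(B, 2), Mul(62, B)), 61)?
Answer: -65984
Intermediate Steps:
Function('w')(t) = 6 (Function('w')(t) = Mul(3, 2) = 6)
v = 40 (v = Mul(Add(2, 3), Add(2, 6)) = Mul(5, 8) = 40)
Function('y')(B) = Add(61, Pow(B, 2), Mul(62, B))
m = 67200 (m = Mul(42, Pow(40, 2)) = Mul(42, 1600) = 67200)
Add(Function('y')(15), Mul(-1, m)) = Add(Add(61, Pow(15, 2), Mul(62, 15)), Mul(-1, 67200)) = Add(Add(61, 225, 930), -67200) = Add(1216, -67200) = -65984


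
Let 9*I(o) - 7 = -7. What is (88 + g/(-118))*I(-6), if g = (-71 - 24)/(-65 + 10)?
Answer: 0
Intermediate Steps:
g = 19/11 (g = -95/(-55) = -95*(-1/55) = 19/11 ≈ 1.7273)
I(o) = 0 (I(o) = 7/9 + (⅑)*(-7) = 7/9 - 7/9 = 0)
(88 + g/(-118))*I(-6) = (88 + (19/11)/(-118))*0 = (88 + (19/11)*(-1/118))*0 = (88 - 19/1298)*0 = (114205/1298)*0 = 0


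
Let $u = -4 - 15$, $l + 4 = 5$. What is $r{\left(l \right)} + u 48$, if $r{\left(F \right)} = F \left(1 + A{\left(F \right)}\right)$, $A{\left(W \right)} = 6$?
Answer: $-905$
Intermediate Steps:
$l = 1$ ($l = -4 + 5 = 1$)
$u = -19$ ($u = -4 - 15 = -19$)
$r{\left(F \right)} = 7 F$ ($r{\left(F \right)} = F \left(1 + 6\right) = F 7 = 7 F$)
$r{\left(l \right)} + u 48 = 7 \cdot 1 - 912 = 7 - 912 = -905$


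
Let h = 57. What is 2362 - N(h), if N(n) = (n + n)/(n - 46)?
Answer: 25868/11 ≈ 2351.6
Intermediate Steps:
N(n) = 2*n/(-46 + n) (N(n) = (2*n)/(-46 + n) = 2*n/(-46 + n))
2362 - N(h) = 2362 - 2*57/(-46 + 57) = 2362 - 2*57/11 = 2362 - 1*114/11 = 2362 - 114/11 = 25868/11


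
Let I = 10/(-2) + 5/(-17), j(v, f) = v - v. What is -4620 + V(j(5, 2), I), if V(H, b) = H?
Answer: -4620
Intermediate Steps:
j(v, f) = 0
I = -90/17 (I = 10*(-1/2) + 5*(-1/17) = -5 - 5/17 = -90/17 ≈ -5.2941)
-4620 + V(j(5, 2), I) = -4620 + 0 = -4620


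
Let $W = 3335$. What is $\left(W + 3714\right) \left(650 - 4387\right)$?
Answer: $-26342113$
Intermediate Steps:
$\left(W + 3714\right) \left(650 - 4387\right) = \left(3335 + 3714\right) \left(650 - 4387\right) = 7049 \left(-3737\right) = -26342113$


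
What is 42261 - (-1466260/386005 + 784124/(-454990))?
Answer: 742320225362397/17562841495 ≈ 42267.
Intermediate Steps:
42261 - (-1466260/386005 + 784124/(-454990)) = 42261 - (-1466260*1/386005 + 784124*(-1/454990)) = 42261 - (-293252/77201 - 392062/227495) = 42261 - 1*(-96980942202/17562841495) = 42261 + 96980942202/17562841495 = 742320225362397/17562841495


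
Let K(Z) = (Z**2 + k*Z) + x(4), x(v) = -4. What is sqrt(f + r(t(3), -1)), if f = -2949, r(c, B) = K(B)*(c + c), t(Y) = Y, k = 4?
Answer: I*sqrt(2991) ≈ 54.69*I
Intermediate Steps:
K(Z) = -4 + Z**2 + 4*Z (K(Z) = (Z**2 + 4*Z) - 4 = -4 + Z**2 + 4*Z)
r(c, B) = 2*c*(-4 + B**2 + 4*B) (r(c, B) = (-4 + B**2 + 4*B)*(c + c) = (-4 + B**2 + 4*B)*(2*c) = 2*c*(-4 + B**2 + 4*B))
sqrt(f + r(t(3), -1)) = sqrt(-2949 + 2*3*(-4 + (-1)**2 + 4*(-1))) = sqrt(-2949 + 2*3*(-4 + 1 - 4)) = sqrt(-2949 + 2*3*(-7)) = sqrt(-2949 - 42) = sqrt(-2991) = I*sqrt(2991)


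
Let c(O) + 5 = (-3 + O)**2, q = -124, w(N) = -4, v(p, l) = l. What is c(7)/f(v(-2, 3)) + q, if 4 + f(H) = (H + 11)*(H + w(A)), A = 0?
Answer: -2243/18 ≈ -124.61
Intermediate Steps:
f(H) = -4 + (-4 + H)*(11 + H) (f(H) = -4 + (H + 11)*(H - 4) = -4 + (11 + H)*(-4 + H) = -4 + (-4 + H)*(11 + H))
c(O) = -5 + (-3 + O)**2
c(7)/f(v(-2, 3)) + q = (-5 + (-3 + 7)**2)/(-48 + 3**2 + 7*3) - 124 = (-5 + 4**2)/(-48 + 9 + 21) - 124 = (-5 + 16)/(-18) - 124 = -1/18*11 - 124 = -11/18 - 124 = -2243/18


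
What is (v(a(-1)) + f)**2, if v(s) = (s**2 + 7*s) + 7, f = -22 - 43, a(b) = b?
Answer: 4096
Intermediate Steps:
f = -65
v(s) = 7 + s**2 + 7*s
(v(a(-1)) + f)**2 = ((7 + (-1)**2 + 7*(-1)) - 65)**2 = ((7 + 1 - 7) - 65)**2 = (1 - 65)**2 = (-64)**2 = 4096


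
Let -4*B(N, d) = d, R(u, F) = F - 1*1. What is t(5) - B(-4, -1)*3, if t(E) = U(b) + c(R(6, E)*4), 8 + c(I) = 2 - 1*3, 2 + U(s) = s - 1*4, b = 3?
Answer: -51/4 ≈ -12.750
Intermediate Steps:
R(u, F) = -1 + F (R(u, F) = F - 1 = -1 + F)
U(s) = -6 + s (U(s) = -2 + (s - 1*4) = -2 + (s - 4) = -2 + (-4 + s) = -6 + s)
B(N, d) = -d/4
c(I) = -9 (c(I) = -8 + (2 - 1*3) = -8 + (2 - 3) = -8 - 1 = -9)
t(E) = -12 (t(E) = (-6 + 3) - 9 = -3 - 9 = -12)
t(5) - B(-4, -1)*3 = -12 - (-1)*(-1)/4*3 = -12 - 1*¼*3 = -12 - ¼*3 = -12 - ¾ = -51/4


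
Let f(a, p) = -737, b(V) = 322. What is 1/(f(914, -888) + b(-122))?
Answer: -1/415 ≈ -0.0024096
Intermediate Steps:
1/(f(914, -888) + b(-122)) = 1/(-737 + 322) = 1/(-415) = -1/415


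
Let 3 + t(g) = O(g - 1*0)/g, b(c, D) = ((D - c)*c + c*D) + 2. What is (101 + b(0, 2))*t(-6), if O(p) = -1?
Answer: -1751/6 ≈ -291.83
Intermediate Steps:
b(c, D) = 2 + D*c + c*(D - c) (b(c, D) = (c*(D - c) + D*c) + 2 = (D*c + c*(D - c)) + 2 = 2 + D*c + c*(D - c))
t(g) = -3 - 1/g
(101 + b(0, 2))*t(-6) = (101 + (2 - 1*0² + 2*2*0))*(-3 - 1/(-6)) = (101 + (2 - 1*0 + 0))*(-3 - 1*(-⅙)) = (101 + (2 + 0 + 0))*(-3 + ⅙) = (101 + 2)*(-17/6) = 103*(-17/6) = -1751/6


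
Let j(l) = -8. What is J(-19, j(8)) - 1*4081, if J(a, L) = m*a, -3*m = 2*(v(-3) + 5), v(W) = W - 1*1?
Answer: -12205/3 ≈ -4068.3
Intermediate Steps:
v(W) = -1 + W (v(W) = W - 1 = -1 + W)
m = -⅔ (m = -2*((-1 - 3) + 5)/3 = -2*(-4 + 5)/3 = -2/3 = -⅓*2 = -⅔ ≈ -0.66667)
J(a, L) = -2*a/3
J(-19, j(8)) - 1*4081 = -⅔*(-19) - 1*4081 = 38/3 - 4081 = -12205/3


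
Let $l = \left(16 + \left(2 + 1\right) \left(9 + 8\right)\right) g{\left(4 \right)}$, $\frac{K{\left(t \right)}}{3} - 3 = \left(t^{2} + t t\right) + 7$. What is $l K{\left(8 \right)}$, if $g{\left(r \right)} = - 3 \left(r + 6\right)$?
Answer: $-832140$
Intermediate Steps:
$g{\left(r \right)} = -18 - 3 r$ ($g{\left(r \right)} = - 3 \left(6 + r\right) = -18 - 3 r$)
$K{\left(t \right)} = 30 + 6 t^{2}$ ($K{\left(t \right)} = 9 + 3 \left(\left(t^{2} + t t\right) + 7\right) = 9 + 3 \left(\left(t^{2} + t^{2}\right) + 7\right) = 9 + 3 \left(2 t^{2} + 7\right) = 9 + 3 \left(7 + 2 t^{2}\right) = 9 + \left(21 + 6 t^{2}\right) = 30 + 6 t^{2}$)
$l = -2010$ ($l = \left(16 + \left(2 + 1\right) \left(9 + 8\right)\right) \left(-18 - 12\right) = \left(16 + 3 \cdot 17\right) \left(-18 - 12\right) = \left(16 + 51\right) \left(-30\right) = 67 \left(-30\right) = -2010$)
$l K{\left(8 \right)} = - 2010 \left(30 + 6 \cdot 8^{2}\right) = - 2010 \left(30 + 6 \cdot 64\right) = - 2010 \left(30 + 384\right) = \left(-2010\right) 414 = -832140$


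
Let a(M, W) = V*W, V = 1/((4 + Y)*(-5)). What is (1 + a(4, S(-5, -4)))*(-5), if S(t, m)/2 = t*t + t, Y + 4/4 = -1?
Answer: 15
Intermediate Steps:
Y = -2 (Y = -1 - 1 = -2)
S(t, m) = 2*t + 2*t**2 (S(t, m) = 2*(t*t + t) = 2*(t**2 + t) = 2*(t + t**2) = 2*t + 2*t**2)
V = -1/10 (V = 1/((4 - 2)*(-5)) = -1/5/2 = (1/2)*(-1/5) = -1/10 ≈ -0.10000)
a(M, W) = -W/10
(1 + a(4, S(-5, -4)))*(-5) = (1 - (-5)*(1 - 5)/5)*(-5) = (1 - (-5)*(-4)/5)*(-5) = (1 - 1/10*40)*(-5) = (1 - 4)*(-5) = -3*(-5) = 15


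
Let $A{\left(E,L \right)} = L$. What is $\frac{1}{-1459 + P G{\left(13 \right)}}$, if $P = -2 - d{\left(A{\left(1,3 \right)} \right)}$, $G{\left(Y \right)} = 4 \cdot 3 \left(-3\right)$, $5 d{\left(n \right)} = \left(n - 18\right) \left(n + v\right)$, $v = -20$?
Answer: $\frac{1}{449} \approx 0.0022272$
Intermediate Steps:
$d{\left(n \right)} = \frac{\left(-20 + n\right) \left(-18 + n\right)}{5}$ ($d{\left(n \right)} = \frac{\left(n - 18\right) \left(n - 20\right)}{5} = \frac{\left(-18 + n\right) \left(-20 + n\right)}{5} = \frac{\left(-20 + n\right) \left(-18 + n\right)}{5}$)
$G{\left(Y \right)} = -36$ ($G{\left(Y \right)} = 12 \left(-3\right) = -36$)
$P = -53$ ($P = -2 - \left(72 - \frac{114}{5} + \frac{3^{2}}{5}\right) = -2 - \left(72 - \frac{114}{5} + \frac{1}{5} \cdot 9\right) = -2 - \left(72 - \frac{114}{5} + \frac{9}{5}\right) = -2 - 51 = -53$)
$\frac{1}{-1459 + P G{\left(13 \right)}} = \frac{1}{-1459 - -1908} = \frac{1}{-1459 + 1908} = \frac{1}{449}$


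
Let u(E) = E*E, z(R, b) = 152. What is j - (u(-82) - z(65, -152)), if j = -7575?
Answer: -14147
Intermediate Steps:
u(E) = E²
j - (u(-82) - z(65, -152)) = -7575 - ((-82)² - 1*152) = -7575 - (6724 - 152) = -7575 - 1*6572 = -7575 - 6572 = -14147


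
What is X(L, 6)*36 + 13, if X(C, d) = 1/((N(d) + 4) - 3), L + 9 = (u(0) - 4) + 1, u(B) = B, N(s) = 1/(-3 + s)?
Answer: 40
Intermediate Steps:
L = -12 (L = -9 + ((0 - 4) + 1) = -9 + (-4 + 1) = -9 - 3 = -12)
X(C, d) = 1/(1 + 1/(-3 + d)) (X(C, d) = 1/((1/(-3 + d) + 4) - 3) = 1/((4 + 1/(-3 + d)) - 3) = 1/(1 + 1/(-3 + d)))
X(L, 6)*36 + 13 = ((-3 + 6)/(-2 + 6))*36 + 13 = (3/4)*36 + 13 = ((¼)*3)*36 + 13 = (¾)*36 + 13 = 27 + 13 = 40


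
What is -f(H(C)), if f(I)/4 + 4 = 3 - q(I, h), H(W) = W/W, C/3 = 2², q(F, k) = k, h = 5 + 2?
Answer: 32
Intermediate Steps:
h = 7
C = 12 (C = 3*2² = 3*4 = 12)
H(W) = 1
f(I) = -32 (f(I) = -16 + 4*(3 - 1*7) = -16 + 4*(3 - 7) = -16 + 4*(-4) = -16 - 16 = -32)
-f(H(C)) = -1*(-32) = 32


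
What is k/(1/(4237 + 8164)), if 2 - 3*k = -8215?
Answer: 33966339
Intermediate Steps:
k = 2739 (k = ⅔ - ⅓*(-8215) = ⅔ + 8215/3 = 2739)
k/(1/(4237 + 8164)) = 2739/(1/(4237 + 8164)) = 2739/(1/12401) = 2739*12401 = 33966339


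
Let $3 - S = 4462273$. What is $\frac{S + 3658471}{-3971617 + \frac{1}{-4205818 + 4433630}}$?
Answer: $\frac{20346117532}{100531334667} \approx 0.20239$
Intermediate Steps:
$S = -4462270$ ($S = 3 - 4462273 = -4462270$)
$\frac{S + 3658471}{-3971617 + \frac{1}{-4205818 + 4433630}} = \frac{-4462270 + 3658471}{-3971617 + \frac{1}{-4205818 + 4433630}} = - \frac{803799}{-3971617 + \frac{1}{227812}} = - \frac{803799}{- \frac{904782012003}{227812}} = \left(-803799\right) \left(- \frac{227812}{904782012003}\right) = \frac{20346117532}{100531334667}$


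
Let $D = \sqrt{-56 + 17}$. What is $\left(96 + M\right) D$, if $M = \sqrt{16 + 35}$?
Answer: $i \sqrt{39} \left(96 + \sqrt{51}\right) \approx 644.12 i$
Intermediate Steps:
$M = \sqrt{51} \approx 7.1414$
$D = i \sqrt{39}$ ($D = \sqrt{-39} = i \sqrt{39} \approx 6.245 i$)
$\left(96 + M\right) D = \left(96 + \sqrt{51}\right) i \sqrt{39} = i \sqrt{39} \left(96 + \sqrt{51}\right)$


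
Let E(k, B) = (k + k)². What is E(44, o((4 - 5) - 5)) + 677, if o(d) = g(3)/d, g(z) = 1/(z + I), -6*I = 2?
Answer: 8421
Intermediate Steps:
I = -⅓ (I = -⅙*2 = -⅓ ≈ -0.33333)
g(z) = 1/(-⅓ + z) (g(z) = 1/(z - ⅓) = 1/(-⅓ + z))
o(d) = 3/(8*d) (o(d) = (3/(-1 + 3*3))/d = (3/(-1 + 9))/d = (3/8)/d = (3*(⅛))/d = 3/(8*d))
E(k, B) = 4*k² (E(k, B) = (2*k)² = 4*k²)
E(44, o((4 - 5) - 5)) + 677 = 4*44² + 677 = 4*1936 + 677 = 7744 + 677 = 8421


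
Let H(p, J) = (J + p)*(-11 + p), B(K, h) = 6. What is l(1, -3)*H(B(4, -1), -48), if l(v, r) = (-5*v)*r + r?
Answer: 2520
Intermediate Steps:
H(p, J) = (-11 + p)*(J + p)
l(v, r) = r - 5*r*v (l(v, r) = -5*r*v + r = r - 5*r*v)
l(1, -3)*H(B(4, -1), -48) = (-3*(1 - 5*1))*(6² - 11*(-48) - 11*6 - 48*6) = (-3*(1 - 5))*(36 + 528 - 66 - 288) = -3*(-4)*210 = 12*210 = 2520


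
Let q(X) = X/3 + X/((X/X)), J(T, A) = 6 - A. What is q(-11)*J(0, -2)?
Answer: -352/3 ≈ -117.33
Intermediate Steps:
q(X) = 4*X/3 (q(X) = X*(⅓) + X/1 = X/3 + X*1 = X/3 + X = 4*X/3)
q(-11)*J(0, -2) = ((4/3)*(-11))*(6 - 1*(-2)) = -44*(6 + 2)/3 = -44/3*8 = -352/3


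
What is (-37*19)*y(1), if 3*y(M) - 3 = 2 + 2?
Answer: -4921/3 ≈ -1640.3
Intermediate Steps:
y(M) = 7/3 (y(M) = 1 + (2 + 2)/3 = 1 + (1/3)*4 = 1 + 4/3 = 7/3)
(-37*19)*y(1) = -37*19*(7/3) = -703*7/3 = -4921/3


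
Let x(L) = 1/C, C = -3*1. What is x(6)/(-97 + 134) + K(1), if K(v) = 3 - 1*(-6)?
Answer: 998/111 ≈ 8.9910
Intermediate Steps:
C = -3
x(L) = -1/3 (x(L) = 1/(-3) = -1/3)
K(v) = 9 (K(v) = 3 + 6 = 9)
x(6)/(-97 + 134) + K(1) = -1/3/(-97 + 134) + 9 = -1/3/37 + 9 = (1/37)*(-1/3) + 9 = -1/111 + 9 = 998/111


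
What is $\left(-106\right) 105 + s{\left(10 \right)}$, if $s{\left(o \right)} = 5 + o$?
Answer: $-11115$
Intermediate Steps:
$\left(-106\right) 105 + s{\left(10 \right)} = \left(-106\right) 105 + \left(5 + 10\right) = -11130 + 15 = -11115$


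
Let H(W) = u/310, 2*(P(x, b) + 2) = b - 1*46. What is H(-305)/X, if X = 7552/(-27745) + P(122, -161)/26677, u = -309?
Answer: 491843849/136261201 ≈ 3.6096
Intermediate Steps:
P(x, b) = -25 + b/2 (P(x, b) = -2 + (b - 1*46)/2 = -2 + (b - 46)/2 = -2 + (-46 + b)/2 = -2 + (-23 + b/2) = -25 + b/2)
H(W) = -309/310
X = -408783603/1480306730 (X = 7552/(-27745) + (-25 + (½)*(-161))/26677 = 7552*(-1/27745) + (-25 - 161/2)*(1/26677) = -7552/27745 - 211/2*1/26677 = -7552/27745 - 211/53354 = -408783603/1480306730 ≈ -0.27615)
H(-305)/X = -309/(310*(-408783603/1480306730)) = -309/310*(-1480306730/408783603) = 491843849/136261201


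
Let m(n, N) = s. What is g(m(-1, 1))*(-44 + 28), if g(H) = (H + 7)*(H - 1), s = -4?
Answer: 240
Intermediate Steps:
m(n, N) = -4
g(H) = (-1 + H)*(7 + H) (g(H) = (7 + H)*(-1 + H) = (-1 + H)*(7 + H))
g(m(-1, 1))*(-44 + 28) = (-7 + (-4)² + 6*(-4))*(-44 + 28) = (-7 + 16 - 24)*(-16) = -15*(-16) = 240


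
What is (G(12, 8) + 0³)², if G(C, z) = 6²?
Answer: 1296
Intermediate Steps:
G(C, z) = 36
(G(12, 8) + 0³)² = (36 + 0³)² = (36 + 0)² = 36² = 1296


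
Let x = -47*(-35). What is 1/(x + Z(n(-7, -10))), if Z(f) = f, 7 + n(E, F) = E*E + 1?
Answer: 1/1688 ≈ 0.00059242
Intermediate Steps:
n(E, F) = -6 + E**2 (n(E, F) = -7 + (E*E + 1) = -7 + (E**2 + 1) = -7 + (1 + E**2) = -6 + E**2)
x = 1645
1/(x + Z(n(-7, -10))) = 1/(1645 + (-6 + (-7)**2)) = 1/(1645 + (-6 + 49)) = 1/(1645 + 43) = 1/1688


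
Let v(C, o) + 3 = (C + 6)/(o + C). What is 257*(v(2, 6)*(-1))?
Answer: 514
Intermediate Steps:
v(C, o) = -3 + (6 + C)/(C + o) (v(C, o) = -3 + (C + 6)/(o + C) = -3 + (6 + C)/(C + o))
257*(v(2, 6)*(-1)) = 257*(((6 - 3*6 - 2*2)/(2 + 6))*(-1)) = 257*(((6 - 18 - 4)/8)*(-1)) = 257*(((⅛)*(-16))*(-1)) = 257*(-2*(-1)) = 257*2 = 514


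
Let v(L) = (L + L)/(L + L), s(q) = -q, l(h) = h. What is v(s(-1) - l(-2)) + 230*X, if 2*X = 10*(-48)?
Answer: -55199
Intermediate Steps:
X = -240 (X = (10*(-48))/2 = (1/2)*(-480) = -240)
v(L) = 1 (v(L) = (2*L)/((2*L)) = (2*L)*(1/(2*L)) = 1)
v(s(-1) - l(-2)) + 230*X = 1 + 230*(-240) = 1 - 55200 = -55199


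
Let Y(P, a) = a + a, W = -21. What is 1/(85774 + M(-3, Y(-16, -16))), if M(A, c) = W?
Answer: 1/85753 ≈ 1.1661e-5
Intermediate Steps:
Y(P, a) = 2*a
M(A, c) = -21
1/(85774 + M(-3, Y(-16, -16))) = 1/(85774 - 21) = 1/85753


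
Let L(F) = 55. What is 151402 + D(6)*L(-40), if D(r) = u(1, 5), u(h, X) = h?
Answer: 151457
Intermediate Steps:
D(r) = 1
151402 + D(6)*L(-40) = 151402 + 1*55 = 151402 + 55 = 151457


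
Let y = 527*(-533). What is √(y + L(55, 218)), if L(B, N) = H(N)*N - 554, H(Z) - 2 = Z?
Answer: 7*I*√4765 ≈ 483.2*I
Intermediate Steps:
H(Z) = 2 + Z
y = -280891
L(B, N) = -554 + N*(2 + N) (L(B, N) = (2 + N)*N - 554 = N*(2 + N) - 554 = -554 + N*(2 + N))
√(y + L(55, 218)) = √(-280891 + (-554 + 218*(2 + 218))) = √(-280891 + (-554 + 218*220)) = √(-280891 + (-554 + 47960)) = √(-280891 + 47406) = √(-233485) = 7*I*√4765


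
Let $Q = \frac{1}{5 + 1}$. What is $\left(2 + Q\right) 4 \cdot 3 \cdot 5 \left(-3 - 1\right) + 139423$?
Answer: $138903$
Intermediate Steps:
$Q = \frac{1}{6} \approx 0.16667$
$\left(2 + Q\right) 4 \cdot 3 \cdot 5 \left(-3 - 1\right) + 139423 = \left(2 + \frac{1}{6}\right) 4 \cdot 3 \cdot 5 \left(-3 - 1\right) + 139423 = \frac{13}{6} \cdot 4 \cdot 3 \cdot 5 \left(-4\right) + 139423 = \frac{26}{3} \cdot 3 \left(-20\right) + 139423 = 26 \left(-20\right) + 139423 = -520 + 139423 = 138903$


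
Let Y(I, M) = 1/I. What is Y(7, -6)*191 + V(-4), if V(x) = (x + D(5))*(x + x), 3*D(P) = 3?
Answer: 359/7 ≈ 51.286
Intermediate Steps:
D(P) = 1 (D(P) = (⅓)*3 = 1)
V(x) = 2*x*(1 + x) (V(x) = (x + 1)*(x + x) = (1 + x)*(2*x) = 2*x*(1 + x))
Y(7, -6)*191 + V(-4) = 191/7 + 2*(-4)*(1 - 4) = (⅐)*191 + 2*(-4)*(-3) = 191/7 + 24 = 359/7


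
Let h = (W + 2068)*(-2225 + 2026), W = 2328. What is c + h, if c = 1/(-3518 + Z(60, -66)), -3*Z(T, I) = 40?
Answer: -9267673579/10594 ≈ -8.7480e+5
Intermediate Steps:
Z(T, I) = -40/3 (Z(T, I) = -1/3*40 = -40/3)
c = -3/10594 (c = 1/(-3518 - 40/3) = 1/(-10594/3) = -3/10594 ≈ -0.00028318)
h = -874804 (h = (2328 + 2068)*(-2225 + 2026) = 4396*(-199) = -874804)
c + h = -3/10594 - 874804 = -9267673579/10594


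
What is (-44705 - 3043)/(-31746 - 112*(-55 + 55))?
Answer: 7958/5291 ≈ 1.5041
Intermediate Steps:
(-44705 - 3043)/(-31746 - 112*(-55 + 55)) = -47748/(-31746 - 112*0) = -47748/(-31746 + 0) = -47748/(-31746) = -47748*(-1/31746) = 7958/5291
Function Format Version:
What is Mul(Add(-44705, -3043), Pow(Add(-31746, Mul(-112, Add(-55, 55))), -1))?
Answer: Rational(7958, 5291) ≈ 1.5041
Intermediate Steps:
Mul(Add(-44705, -3043), Pow(Add(-31746, Mul(-112, Add(-55, 55))), -1)) = Mul(-47748, Pow(Add(-31746, Mul(-112, 0)), -1)) = Mul(-47748, Pow(Add(-31746, 0), -1)) = Mul(-47748, Pow(-31746, -1)) = Mul(-47748, Rational(-1, 31746)) = Rational(7958, 5291)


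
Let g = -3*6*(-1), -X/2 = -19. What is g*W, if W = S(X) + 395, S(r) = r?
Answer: 7794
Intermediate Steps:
X = 38 (X = -2*(-19) = 38)
g = 18 (g = -18*(-1) = 18)
W = 433 (W = 38 + 395 = 433)
g*W = 18*433 = 7794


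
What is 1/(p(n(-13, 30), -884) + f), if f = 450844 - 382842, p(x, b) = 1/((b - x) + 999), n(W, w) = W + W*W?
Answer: 41/2788081 ≈ 1.4705e-5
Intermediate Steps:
n(W, w) = W + W²
p(x, b) = 1/(999 + b - x)
f = 68002
1/(p(n(-13, 30), -884) + f) = 1/(1/(999 - 884 - (-13)*(1 - 13)) + 68002) = 1/(1/(999 - 884 - (-13)*(-12)) + 68002) = 1/(1/(999 - 884 - 1*156) + 68002) = 1/(1/(999 - 884 - 156) + 68002) = 1/(1/(-41) + 68002) = 1/(-1/41 + 68002) = 1/(2788081/41) = 41/2788081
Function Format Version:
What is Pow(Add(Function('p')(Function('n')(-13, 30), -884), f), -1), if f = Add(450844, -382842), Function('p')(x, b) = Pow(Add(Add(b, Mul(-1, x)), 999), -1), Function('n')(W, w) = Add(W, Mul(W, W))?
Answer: Rational(41, 2788081) ≈ 1.4705e-5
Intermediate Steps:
Function('n')(W, w) = Add(W, Pow(W, 2))
Function('p')(x, b) = Pow(Add(999, b, Mul(-1, x)), -1)
f = 68002
Pow(Add(Function('p')(Function('n')(-13, 30), -884), f), -1) = Pow(Add(Pow(Add(999, -884, Mul(-1, Mul(-13, Add(1, -13)))), -1), 68002), -1) = Pow(Add(Pow(Add(999, -884, Mul(-1, Mul(-13, -12))), -1), 68002), -1) = Pow(Add(Pow(Add(999, -884, Mul(-1, 156)), -1), 68002), -1) = Pow(Add(Pow(Add(999, -884, -156), -1), 68002), -1) = Pow(Add(Pow(-41, -1), 68002), -1) = Pow(Add(Rational(-1, 41), 68002), -1) = Pow(Rational(2788081, 41), -1) = Rational(41, 2788081)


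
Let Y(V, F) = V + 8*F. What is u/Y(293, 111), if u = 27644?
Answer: 27644/1181 ≈ 23.407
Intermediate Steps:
u/Y(293, 111) = 27644/(293 + 8*111) = 27644/(293 + 888) = 27644/1181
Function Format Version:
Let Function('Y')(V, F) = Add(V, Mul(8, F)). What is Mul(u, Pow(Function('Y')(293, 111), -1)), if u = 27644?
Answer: Rational(27644, 1181) ≈ 23.407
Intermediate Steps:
Mul(u, Pow(Function('Y')(293, 111), -1)) = Mul(27644, Pow(Add(293, Mul(8, 111)), -1)) = Mul(27644, Pow(Add(293, 888), -1)) = Mul(27644, Pow(1181, -1)) = Mul(27644, Rational(1, 1181)) = Rational(27644, 1181)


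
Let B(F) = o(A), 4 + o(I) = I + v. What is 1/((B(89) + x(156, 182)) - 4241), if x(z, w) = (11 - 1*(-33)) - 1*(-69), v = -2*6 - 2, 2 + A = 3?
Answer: -1/4145 ≈ -0.00024125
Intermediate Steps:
A = 1 (A = -2 + 3 = 1)
v = -14 (v = -12 - 2 = -14)
x(z, w) = 113 (x(z, w) = (11 + 33) + 69 = 44 + 69 = 113)
o(I) = -18 + I (o(I) = -4 + (I - 14) = -4 + (-14 + I) = -18 + I)
B(F) = -17 (B(F) = -18 + 1 = -17)
1/((B(89) + x(156, 182)) - 4241) = 1/((-17 + 113) - 4241) = 1/(96 - 4241) = 1/(-4145) = -1/4145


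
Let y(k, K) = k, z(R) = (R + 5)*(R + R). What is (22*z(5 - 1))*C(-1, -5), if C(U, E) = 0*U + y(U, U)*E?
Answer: 7920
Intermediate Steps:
z(R) = 2*R*(5 + R) (z(R) = (5 + R)*(2*R) = 2*R*(5 + R))
C(U, E) = E*U (C(U, E) = 0*U + U*E = 0 + E*U = E*U)
(22*z(5 - 1))*C(-1, -5) = (22*(2*(5 - 1)*(5 + (5 - 1))))*(-5*(-1)) = (22*(2*4*(5 + 4)))*5 = (22*(2*4*9))*5 = (22*72)*5 = 1584*5 = 7920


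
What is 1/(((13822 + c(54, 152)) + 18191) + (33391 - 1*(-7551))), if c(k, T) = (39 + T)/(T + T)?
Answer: 304/22178511 ≈ 1.3707e-5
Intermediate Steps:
c(k, T) = (39 + T)/(2*T) (c(k, T) = (39 + T)/((2*T)) = (39 + T)*(1/(2*T)) = (39 + T)/(2*T))
1/(((13822 + c(54, 152)) + 18191) + (33391 - 1*(-7551))) = 1/(((13822 + (1/2)*(39 + 152)/152) + 18191) + (33391 - 1*(-7551))) = 1/(((13822 + (1/2)*(1/152)*191) + 18191) + (33391 + 7551)) = 1/(((13822 + 191/304) + 18191) + 40942) = 1/((4202079/304 + 18191) + 40942) = 1/(9732143/304 + 40942) = 1/(22178511/304) = 304/22178511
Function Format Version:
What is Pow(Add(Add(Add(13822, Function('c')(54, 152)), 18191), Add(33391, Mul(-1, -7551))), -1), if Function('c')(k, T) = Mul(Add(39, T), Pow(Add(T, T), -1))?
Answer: Rational(304, 22178511) ≈ 1.3707e-5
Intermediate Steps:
Function('c')(k, T) = Mul(Rational(1, 2), Pow(T, -1), Add(39, T)) (Function('c')(k, T) = Mul(Add(39, T), Pow(Mul(2, T), -1)) = Mul(Add(39, T), Mul(Rational(1, 2), Pow(T, -1))) = Mul(Rational(1, 2), Pow(T, -1), Add(39, T)))
Pow(Add(Add(Add(13822, Function('c')(54, 152)), 18191), Add(33391, Mul(-1, -7551))), -1) = Pow(Add(Add(Add(13822, Mul(Rational(1, 2), Pow(152, -1), Add(39, 152))), 18191), Add(33391, Mul(-1, -7551))), -1) = Pow(Add(Add(Add(13822, Mul(Rational(1, 2), Rational(1, 152), 191)), 18191), Add(33391, 7551)), -1) = Pow(Add(Add(Add(13822, Rational(191, 304)), 18191), 40942), -1) = Pow(Add(Add(Rational(4202079, 304), 18191), 40942), -1) = Pow(Add(Rational(9732143, 304), 40942), -1) = Pow(Rational(22178511, 304), -1) = Rational(304, 22178511)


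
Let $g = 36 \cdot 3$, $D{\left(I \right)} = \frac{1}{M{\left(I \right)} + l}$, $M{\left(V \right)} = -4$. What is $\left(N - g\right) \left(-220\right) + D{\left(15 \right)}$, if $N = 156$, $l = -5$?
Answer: $- \frac{95041}{9} \approx -10560.0$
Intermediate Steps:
$D{\left(I \right)} = - \frac{1}{9}$ ($D{\left(I \right)} = \frac{1}{-4 - 5} = \frac{1}{-9} = - \frac{1}{9}$)
$g = 108$
$\left(N - g\right) \left(-220\right) + D{\left(15 \right)} = \left(156 - 108\right) \left(-220\right) - \frac{1}{9} = 48 \left(-220\right) - \frac{1}{9} = -10560 - \frac{1}{9} = - \frac{95041}{9}$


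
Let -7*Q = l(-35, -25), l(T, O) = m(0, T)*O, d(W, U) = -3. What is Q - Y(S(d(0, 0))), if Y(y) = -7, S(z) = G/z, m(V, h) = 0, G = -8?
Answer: 7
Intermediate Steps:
S(z) = -8/z
l(T, O) = 0 (l(T, O) = 0*O = 0)
Q = 0 (Q = -1/7*0 = 0)
Q - Y(S(d(0, 0))) = 0 - 1*(-7) = 0 + 7 = 7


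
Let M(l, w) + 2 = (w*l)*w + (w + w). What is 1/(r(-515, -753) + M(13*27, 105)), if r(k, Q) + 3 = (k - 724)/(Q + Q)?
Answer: 502/1942730373 ≈ 2.5840e-7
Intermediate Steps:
M(l, w) = -2 + 2*w + l*w² (M(l, w) = -2 + ((w*l)*w + (w + w)) = -2 + ((l*w)*w + 2*w) = -2 + (l*w² + 2*w) = -2 + (2*w + l*w²) = -2 + 2*w + l*w²)
r(k, Q) = -3 + (-724 + k)/(2*Q) (r(k, Q) = -3 + (k - 724)/(Q + Q) = -3 + (-724 + k)/((2*Q)) = -3 + (-724 + k)*(1/(2*Q)) = -3 + (-724 + k)/(2*Q))
1/(r(-515, -753) + M(13*27, 105)) = 1/((½)*(-724 - 515 - 6*(-753))/(-753) + (-2 + 2*105 + (13*27)*105²)) = 1/((½)*(-1/753)*(-724 - 515 + 4518) + (-2 + 210 + 351*11025)) = 1/((½)*(-1/753)*3279 + (-2 + 210 + 3869775)) = 1/(-1093/502 + 3869983) = 1/(1942730373/502) = 502/1942730373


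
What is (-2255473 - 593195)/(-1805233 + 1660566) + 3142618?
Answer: 454635966874/144667 ≈ 3.1426e+6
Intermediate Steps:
(-2255473 - 593195)/(-1805233 + 1660566) + 3142618 = -2848668/(-144667) + 3142618 = -2848668*(-1/144667) + 3142618 = 2848668/144667 + 3142618 = 454635966874/144667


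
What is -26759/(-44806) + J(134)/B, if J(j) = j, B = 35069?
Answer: 944415375/1571301614 ≈ 0.60104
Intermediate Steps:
-26759/(-44806) + J(134)/B = -26759/(-44806) + 134/35069 = -26759*(-1/44806) + 134*(1/35069) = 26759/44806 + 134/35069 = 944415375/1571301614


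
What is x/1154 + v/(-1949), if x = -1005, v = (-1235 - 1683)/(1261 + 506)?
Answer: -3457735043/3974240982 ≈ -0.87004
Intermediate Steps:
v = -2918/1767 ≈ -1.6514
x/1154 + v/(-1949) = -1005/1154 - 2918/1767/(-1949) = -1005*1/1154 - 2918/1767*(-1/1949) = -1005/1154 + 2918/3443883 = -3457735043/3974240982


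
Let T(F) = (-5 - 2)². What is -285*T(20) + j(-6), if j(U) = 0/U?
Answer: -13965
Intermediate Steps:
j(U) = 0
T(F) = 49 (T(F) = (-7)² = 49)
-285*T(20) + j(-6) = -285*49 + 0 = -13965 + 0 = -13965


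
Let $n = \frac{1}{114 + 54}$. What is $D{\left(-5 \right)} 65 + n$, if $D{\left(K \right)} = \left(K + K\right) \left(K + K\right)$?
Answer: $\frac{1092001}{168} \approx 6500.0$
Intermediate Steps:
$n = \frac{1}{168} \approx 0.0059524$
$D{\left(K \right)} = 4 K^{2}$ ($D{\left(K \right)} = 2 K 2 K = 4 K^{2}$)
$D{\left(-5 \right)} 65 + n = 4 \left(-5\right)^{2} \cdot 65 + \frac{1}{168} = 4 \cdot 25 \cdot 65 + \frac{1}{168} = 100 \cdot 65 + \frac{1}{168} = 6500 + \frac{1}{168} = \frac{1092001}{168}$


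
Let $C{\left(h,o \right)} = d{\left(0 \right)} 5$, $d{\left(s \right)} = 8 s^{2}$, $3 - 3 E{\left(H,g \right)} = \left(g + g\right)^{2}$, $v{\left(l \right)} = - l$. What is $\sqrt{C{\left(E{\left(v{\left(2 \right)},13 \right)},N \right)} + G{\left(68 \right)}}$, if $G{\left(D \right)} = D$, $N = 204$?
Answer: $2 \sqrt{17} \approx 8.2462$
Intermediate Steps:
$E{\left(H,g \right)} = 1 - \frac{4 g^{2}}{3}$ ($E{\left(H,g \right)} = 1 - \frac{\left(g + g\right)^{2}}{3} = 1 - \frac{\left(2 g\right)^{2}}{3} = 1 - \frac{4 g^{2}}{3}$)
$C{\left(h,o \right)} = 0$ ($C{\left(h,o \right)} = 8 \cdot 0^{2} \cdot 5 = 8 \cdot 0 \cdot 5 = 0 \cdot 5 = 0$)
$\sqrt{C{\left(E{\left(v{\left(2 \right)},13 \right)},N \right)} + G{\left(68 \right)}} = \sqrt{0 + 68} = \sqrt{68} = 2 \sqrt{17}$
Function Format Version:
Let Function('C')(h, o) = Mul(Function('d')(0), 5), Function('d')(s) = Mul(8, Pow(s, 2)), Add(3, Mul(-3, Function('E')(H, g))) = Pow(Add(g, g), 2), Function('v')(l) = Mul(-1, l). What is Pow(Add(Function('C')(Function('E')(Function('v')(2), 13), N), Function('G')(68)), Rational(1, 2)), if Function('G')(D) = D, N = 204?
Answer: Mul(2, Pow(17, Rational(1, 2))) ≈ 8.2462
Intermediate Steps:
Function('E')(H, g) = Add(1, Mul(Rational(-4, 3), Pow(g, 2))) (Function('E')(H, g) = Add(1, Mul(Rational(-1, 3), Pow(Add(g, g), 2))) = Add(1, Mul(Rational(-1, 3), Pow(Mul(2, g), 2))) = Add(1, Mul(Rational(-1, 3), Mul(4, Pow(g, 2)))) = Add(1, Mul(Rational(-4, 3), Pow(g, 2))))
Function('C')(h, o) = 0 (Function('C')(h, o) = Mul(Mul(8, Pow(0, 2)), 5) = Mul(Mul(8, 0), 5) = Mul(0, 5) = 0)
Pow(Add(Function('C')(Function('E')(Function('v')(2), 13), N), Function('G')(68)), Rational(1, 2)) = Pow(Add(0, 68), Rational(1, 2)) = Pow(68, Rational(1, 2)) = Mul(2, Pow(17, Rational(1, 2)))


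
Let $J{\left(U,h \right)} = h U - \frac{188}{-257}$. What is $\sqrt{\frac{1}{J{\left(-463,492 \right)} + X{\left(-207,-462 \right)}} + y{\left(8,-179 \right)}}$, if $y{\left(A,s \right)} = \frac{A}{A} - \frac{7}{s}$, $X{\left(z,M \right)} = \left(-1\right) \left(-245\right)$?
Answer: $\frac{\sqrt{113863646918025656931}}{10467995001} \approx 1.0194$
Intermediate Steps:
$X{\left(z,M \right)} = 245$
$J{\left(U,h \right)} = \frac{188}{257} + U h$ ($J{\left(U,h \right)} = U h - - \frac{188}{257} = U h + \frac{188}{257} = \frac{188}{257} + U h$)
$y{\left(A,s \right)} = 1 - \frac{7}{s}$
$\sqrt{\frac{1}{J{\left(-463,492 \right)} + X{\left(-207,-462 \right)}} + y{\left(8,-179 \right)}} = \sqrt{\frac{1}{\left(\frac{188}{257} - 227796\right) + 245} + \frac{-7 - 179}{-179}} = \sqrt{\frac{1}{\left(\frac{188}{257} - 227796\right) + 245} - - \frac{186}{179}} = \sqrt{\frac{1}{- \frac{58543384}{257} + 245} + \frac{186}{179}} = \sqrt{\frac{1}{- \frac{58480419}{257}} + \frac{186}{179}} = \sqrt{- \frac{257}{58480419} + \frac{186}{179}} = \sqrt{\frac{10877311931}{10467995001}} = \frac{\sqrt{113863646918025656931}}{10467995001}$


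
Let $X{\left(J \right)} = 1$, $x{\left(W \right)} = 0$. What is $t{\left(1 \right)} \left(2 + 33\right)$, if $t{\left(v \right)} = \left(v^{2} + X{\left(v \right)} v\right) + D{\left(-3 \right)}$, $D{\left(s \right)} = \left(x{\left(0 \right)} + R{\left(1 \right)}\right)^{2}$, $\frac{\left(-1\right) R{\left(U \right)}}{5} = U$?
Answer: $945$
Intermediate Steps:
$R{\left(U \right)} = - 5 U$
$D{\left(s \right)} = 25$ ($D{\left(s \right)} = \left(0 - 5\right)^{2} = \left(-5\right)^{2} = 25$)
$t{\left(v \right)} = 25 + v + v^{2}$ ($t{\left(v \right)} = \left(v^{2} + 1 v\right) + 25 = \left(v^{2} + v\right) + 25 = \left(v + v^{2}\right) + 25 = 25 + v + v^{2}$)
$t{\left(1 \right)} \left(2 + 33\right) = \left(25 + 1 + 1^{2}\right) \left(2 + 33\right) = \left(25 + 1 + 1\right) 35 = 27 \cdot 35 = 945$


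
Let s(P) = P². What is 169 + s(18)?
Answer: 493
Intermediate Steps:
169 + s(18) = 169 + 18² = 169 + 324 = 493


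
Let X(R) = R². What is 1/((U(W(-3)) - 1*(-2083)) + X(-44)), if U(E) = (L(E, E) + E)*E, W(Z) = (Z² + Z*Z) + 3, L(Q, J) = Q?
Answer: 1/4901 ≈ 0.00020404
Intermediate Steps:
W(Z) = 3 + 2*Z² (W(Z) = (Z² + Z²) + 3 = 2*Z² + 3 = 3 + 2*Z²)
U(E) = 2*E² (U(E) = (E + E)*E = (2*E)*E = 2*E²)
1/((U(W(-3)) - 1*(-2083)) + X(-44)) = 1/((2*(3 + 2*(-3)²)² - 1*(-2083)) + (-44)²) = 1/((2*(3 + 2*9)² + 2083) + 1936) = 1/((2*(3 + 18)² + 2083) + 1936) = 1/((2*21² + 2083) + 1936) = 1/((2*441 + 2083) + 1936) = 1/((882 + 2083) + 1936) = 1/(2965 + 1936) = 1/4901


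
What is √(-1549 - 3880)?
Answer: I*√5429 ≈ 73.682*I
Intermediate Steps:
√(-1549 - 3880) = √(-5429) = I*√5429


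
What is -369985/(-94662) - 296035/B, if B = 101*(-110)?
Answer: 1606689926/52584741 ≈ 30.554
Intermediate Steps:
B = -11110
-369985/(-94662) - 296035/B = -369985/(-94662) - 296035/(-11110) = -369985*(-1/94662) - 296035*(-1/11110) = 369985/94662 + 59207/2222 = 1606689926/52584741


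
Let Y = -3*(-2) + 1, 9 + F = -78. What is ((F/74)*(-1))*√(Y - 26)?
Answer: 87*I*√19/74 ≈ 5.1246*I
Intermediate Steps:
F = -87 (F = -9 - 78 = -87)
Y = 7 (Y = 6 + 1 = 7)
((F/74)*(-1))*√(Y - 26) = (-87/74*(-1))*√(7 - 26) = (-87*1/74*(-1))*√(-19) = (-87/74*(-1))*(I*√19) = 87*(I*√19)/74 = 87*I*√19/74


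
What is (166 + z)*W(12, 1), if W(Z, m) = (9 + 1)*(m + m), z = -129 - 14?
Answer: 460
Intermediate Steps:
z = -143
W(Z, m) = 20*m (W(Z, m) = 10*(2*m) = 20*m)
(166 + z)*W(12, 1) = (166 - 143)*(20*1) = 23*20 = 460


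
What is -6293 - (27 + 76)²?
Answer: -16902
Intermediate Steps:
-6293 - (27 + 76)² = -6293 - 1*103² = -6293 - 1*10609 = -6293 - 10609 = -16902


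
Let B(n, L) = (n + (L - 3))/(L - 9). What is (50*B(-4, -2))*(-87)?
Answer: -39150/11 ≈ -3559.1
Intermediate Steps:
B(n, L) = (-3 + L + n)/(-9 + L) (B(n, L) = (n + (-3 + L))/(-9 + L) = (-3 + L + n)/(-9 + L))
(50*B(-4, -2))*(-87) = (50*((-3 - 2 - 4)/(-9 - 2)))*(-87) = (50*(-9/(-11)))*(-87) = (50*(-1/11*(-9)))*(-87) = (50*(9/11))*(-87) = (450/11)*(-87) = -39150/11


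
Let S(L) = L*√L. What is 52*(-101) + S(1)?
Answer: -5251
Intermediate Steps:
S(L) = L^(3/2)
52*(-101) + S(1) = 52*(-101) + 1^(3/2) = -5252 + 1 = -5251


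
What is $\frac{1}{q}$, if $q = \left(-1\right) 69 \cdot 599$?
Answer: $- \frac{1}{41331} \approx -2.4195 \cdot 10^{-5}$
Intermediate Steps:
$q = -41331$ ($q = \left(-69\right) 599 = -41331$)
$\frac{1}{q} = \frac{1}{-41331} = - \frac{1}{41331}$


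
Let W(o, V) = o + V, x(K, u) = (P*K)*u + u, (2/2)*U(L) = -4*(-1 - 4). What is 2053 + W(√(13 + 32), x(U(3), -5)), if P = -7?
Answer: 2748 + 3*√5 ≈ 2754.7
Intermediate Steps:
U(L) = 20 (U(L) = -4*(-1 - 4) = -4*(-5) = 20)
x(K, u) = u - 7*K*u (x(K, u) = (-7*K)*u + u = -7*K*u + u = u - 7*K*u)
W(o, V) = V + o
2053 + W(√(13 + 32), x(U(3), -5)) = 2053 + (-5*(1 - 7*20) + √(13 + 32)) = 2053 + (-5*(1 - 140) + √45) = 2053 + (-5*(-139) + 3*√5) = 2053 + (695 + 3*√5) = 2748 + 3*√5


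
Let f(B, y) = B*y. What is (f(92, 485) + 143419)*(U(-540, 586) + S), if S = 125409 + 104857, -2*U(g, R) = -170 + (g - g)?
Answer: 43314971689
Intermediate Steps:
U(g, R) = 85 (U(g, R) = -(-170 + (g - g))/2 = -(-170 + 0)/2 = -1/2*(-170) = 85)
S = 230266
(f(92, 485) + 143419)*(U(-540, 586) + S) = (92*485 + 143419)*(85 + 230266) = (44620 + 143419)*230351 = 188039*230351 = 43314971689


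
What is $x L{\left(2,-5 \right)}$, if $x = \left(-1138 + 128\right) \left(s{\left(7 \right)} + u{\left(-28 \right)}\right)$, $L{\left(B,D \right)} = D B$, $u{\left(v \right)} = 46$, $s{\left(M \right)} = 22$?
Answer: $686800$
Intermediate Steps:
$L{\left(B,D \right)} = B D$
$x = -68680$ ($x = \left(-1138 + 128\right) \left(22 + 46\right) = \left(-1010\right) 68 = -68680$)
$x L{\left(2,-5 \right)} = - 68680 \cdot 2 \left(-5\right) = \left(-68680\right) \left(-10\right) = 686800$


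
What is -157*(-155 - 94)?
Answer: 39093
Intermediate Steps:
-157*(-155 - 94) = -157*(-249) = 39093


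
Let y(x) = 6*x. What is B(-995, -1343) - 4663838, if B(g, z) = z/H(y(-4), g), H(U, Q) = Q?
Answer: -4640517467/995 ≈ -4.6638e+6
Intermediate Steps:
B(g, z) = z/g
B(-995, -1343) - 4663838 = -1343/(-995) - 4663838 = -1343*(-1/995) - 4663838 = 1343/995 - 4663838 = -4640517467/995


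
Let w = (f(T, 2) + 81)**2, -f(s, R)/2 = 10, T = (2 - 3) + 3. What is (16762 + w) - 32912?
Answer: -12429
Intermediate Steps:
T = 2 (T = -1 + 3 = 2)
f(s, R) = -20 (f(s, R) = -2*10 = -20)
w = 3721 (w = (-20 + 81)**2 = 61**2 = 3721)
(16762 + w) - 32912 = (16762 + 3721) - 32912 = 20483 - 32912 = -12429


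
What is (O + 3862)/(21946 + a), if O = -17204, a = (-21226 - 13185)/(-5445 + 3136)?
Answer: -30806678/50707725 ≈ -0.60753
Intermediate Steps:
a = 34411/2309 (a = -34411/(-2309) = -34411*(-1/2309) = 34411/2309 ≈ 14.903)
(O + 3862)/(21946 + a) = (-17204 + 3862)/(21946 + 34411/2309) = -13342/50707725/2309 = -13342*2309/50707725 = -30806678/50707725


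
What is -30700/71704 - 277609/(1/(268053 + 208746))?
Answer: -2372751571319941/17926 ≈ -1.3236e+11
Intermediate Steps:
-30700/71704 - 277609/(1/(268053 + 208746)) = -30700*1/71704 - 277609/(1/476799) = -7675/17926 - 277609/1/476799 = -7675/17926 - 277609*476799 = -7675/17926 - 132363693591 = -2372751571319941/17926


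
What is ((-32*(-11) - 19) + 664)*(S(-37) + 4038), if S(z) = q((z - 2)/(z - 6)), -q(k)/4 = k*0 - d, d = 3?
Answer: 4037850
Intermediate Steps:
q(k) = 12 (q(k) = -4*(k*0 - 1*3) = -4*(0 - 3) = -4*(-3) = 12)
S(z) = 12
((-32*(-11) - 19) + 664)*(S(-37) + 4038) = ((-32*(-11) - 19) + 664)*(12 + 4038) = ((352 - 19) + 664)*4050 = (333 + 664)*4050 = 997*4050 = 4037850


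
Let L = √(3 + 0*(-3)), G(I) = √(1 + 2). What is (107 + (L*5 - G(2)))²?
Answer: 11497 + 856*√3 ≈ 12980.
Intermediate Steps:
G(I) = √3
L = √3 (L = √(3 + 0) = √3 ≈ 1.7320)
(107 + (L*5 - G(2)))² = (107 + (√3*5 - √3))² = (107 + (5*√3 - √3))² = (107 + 4*√3)²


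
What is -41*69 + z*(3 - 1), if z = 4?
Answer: -2821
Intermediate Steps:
-41*69 + z*(3 - 1) = -41*69 + 4*(3 - 1) = -2829 + 4*2 = -2829 + 8 = -2821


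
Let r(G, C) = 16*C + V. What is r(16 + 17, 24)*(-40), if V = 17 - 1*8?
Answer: -15720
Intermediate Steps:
V = 9 (V = 17 - 8 = 9)
r(G, C) = 9 + 16*C (r(G, C) = 16*C + 9 = 9 + 16*C)
r(16 + 17, 24)*(-40) = (9 + 16*24)*(-40) = (9 + 384)*(-40) = 393*(-40) = -15720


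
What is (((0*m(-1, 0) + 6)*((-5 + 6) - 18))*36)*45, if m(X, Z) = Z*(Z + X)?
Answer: -165240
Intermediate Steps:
m(X, Z) = Z*(X + Z)
(((0*m(-1, 0) + 6)*((-5 + 6) - 18))*36)*45 = (((0*(0*(-1 + 0)) + 6)*((-5 + 6) - 18))*36)*45 = (((0*(0*(-1)) + 6)*(1 - 18))*36)*45 = (((0*0 + 6)*(-17))*36)*45 = (((0 + 6)*(-17))*36)*45 = ((6*(-17))*36)*45 = -102*36*45 = -3672*45 = -165240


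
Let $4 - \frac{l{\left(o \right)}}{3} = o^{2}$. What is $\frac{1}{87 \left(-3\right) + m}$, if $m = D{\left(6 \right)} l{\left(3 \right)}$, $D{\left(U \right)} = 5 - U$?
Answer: $- \frac{1}{246} \approx -0.004065$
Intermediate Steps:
$l{\left(o \right)} = 12 - 3 o^{2}$
$m = 15$ ($m = \left(5 - 6\right) \left(12 - 3 \cdot 3^{2}\right) = \left(5 - 6\right) \left(12 - 27\right) = - (12 - 27) = \left(-1\right) \left(-15\right) = 15$)
$\frac{1}{87 \left(-3\right) + m} = \frac{1}{87 \left(-3\right) + 15} = \frac{1}{-261 + 15} = \frac{1}{-246} = - \frac{1}{246}$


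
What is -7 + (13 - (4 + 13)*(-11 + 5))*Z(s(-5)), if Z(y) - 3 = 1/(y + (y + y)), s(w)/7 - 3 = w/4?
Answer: 50146/147 ≈ 341.13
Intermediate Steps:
s(w) = 21 + 7*w/4 (s(w) = 21 + 7*(w/4) = 21 + 7*w/4)
Z(y) = 3 + 1/(3*y) (Z(y) = 3 + 1/(y + (y + y)) = 3 + 1/(y + 2*y) = 3 + 1/(3*y))
-7 + (13 - (4 + 13)*(-11 + 5))*Z(s(-5)) = -7 + (13 - (4 + 13)*(-11 + 5))*(3 + 1/(3*(21 + (7/4)*(-5)))) = -7 + (13 - 17*(-6))*(3 + 1/(3*(21 - 35/4))) = -7 + (13 - 1*(-102))*(3 + 1/(3*(49/4))) = -7 + (13 + 102)*(3 + (⅓)*(4/49)) = -7 + 115*(3 + 4/147) = -7 + 115*(445/147) = -7 + 51175/147 = 50146/147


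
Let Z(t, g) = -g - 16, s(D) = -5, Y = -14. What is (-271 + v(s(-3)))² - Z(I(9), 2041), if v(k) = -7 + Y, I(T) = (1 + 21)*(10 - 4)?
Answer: 87321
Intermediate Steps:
I(T) = 132 (I(T) = 22*6 = 132)
v(k) = -21 (v(k) = -7 - 14 = -21)
Z(t, g) = -16 - g
(-271 + v(s(-3)))² - Z(I(9), 2041) = (-271 - 21)² - (-16 - 1*2041) = (-292)² - (-16 - 2041) = 85264 - 1*(-2057) = 85264 + 2057 = 87321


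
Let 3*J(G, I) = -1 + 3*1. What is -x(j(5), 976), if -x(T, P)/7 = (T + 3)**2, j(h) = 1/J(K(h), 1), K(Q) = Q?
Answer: 567/4 ≈ 141.75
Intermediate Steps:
J(G, I) = 2/3 (J(G, I) = (-1 + 3*1)/3 = (-1 + 3)/3 = (1/3)*2 = 2/3)
j(h) = 3/2 (j(h) = 1/(2/3) = 3/2)
x(T, P) = -7*(3 + T)**2 (x(T, P) = -7*(T + 3)**2 = -7*(3 + T)**2)
-x(j(5), 976) = -(-7)*(3 + 3/2)**2 = -(-7)*(9/2)**2 = -(-7)*81/4 = -1*(-567/4) = 567/4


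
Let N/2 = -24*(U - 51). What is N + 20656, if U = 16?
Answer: 22336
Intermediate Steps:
N = 1680 (N = 2*(-24*(16 - 51)) = 2*(-24*(-35)) = 2*840 = 1680)
N + 20656 = 1680 + 20656 = 22336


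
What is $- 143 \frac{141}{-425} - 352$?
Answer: $- \frac{129437}{425} \approx -304.56$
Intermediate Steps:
$- 143 \frac{141}{-425} - 352 = - 143 \cdot 141 \left(- \frac{1}{425}\right) - 352 = \left(-143\right) \left(- \frac{141}{425}\right) - 352 = \frac{20163}{425} - 352 = - \frac{129437}{425}$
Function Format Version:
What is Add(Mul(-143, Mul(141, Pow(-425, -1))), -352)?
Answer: Rational(-129437, 425) ≈ -304.56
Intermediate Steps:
Add(Mul(-143, Mul(141, Pow(-425, -1))), -352) = Add(Mul(-143, Mul(141, Rational(-1, 425))), -352) = Add(Mul(-143, Rational(-141, 425)), -352) = Add(Rational(20163, 425), -352) = Rational(-129437, 425)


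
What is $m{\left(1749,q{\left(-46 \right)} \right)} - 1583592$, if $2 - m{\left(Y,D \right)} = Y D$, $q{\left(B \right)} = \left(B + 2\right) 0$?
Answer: $-1583590$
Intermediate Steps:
$q{\left(B \right)} = 0$ ($q{\left(B \right)} = \left(2 + B\right) 0 = 0$)
$m{\left(Y,D \right)} = 2 - D Y$ ($m{\left(Y,D \right)} = 2 - Y D = 2 - D Y$)
$m{\left(1749,q{\left(-46 \right)} \right)} - 1583592 = \left(2 - 0 \cdot 1749\right) - 1583592 = \left(2 + 0\right) - 1583592 = 2 - 1583592 = -1583590$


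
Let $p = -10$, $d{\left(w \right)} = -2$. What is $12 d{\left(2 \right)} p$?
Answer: $240$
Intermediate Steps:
$12 d{\left(2 \right)} p = 12 \left(-2\right) \left(-10\right) = \left(-24\right) \left(-10\right) = 240$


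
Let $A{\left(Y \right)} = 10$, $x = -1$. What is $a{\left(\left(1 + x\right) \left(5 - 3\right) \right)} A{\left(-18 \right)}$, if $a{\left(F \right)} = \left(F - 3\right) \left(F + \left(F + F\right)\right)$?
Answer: $0$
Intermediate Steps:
$a{\left(F \right)} = 3 F \left(-3 + F\right)$ ($a{\left(F \right)} = \left(-3 + F\right) \left(F + 2 F\right) = \left(-3 + F\right) 3 F = 3 F \left(-3 + F\right)$)
$a{\left(\left(1 + x\right) \left(5 - 3\right) \right)} A{\left(-18 \right)} = 3 \left(1 - 1\right) \left(5 - 3\right) \left(-3 + \left(1 - 1\right) \left(5 - 3\right)\right) 10 = 3 \cdot 0 \cdot 2 \left(-3 + 0 \cdot 2\right) 10 = 3 \cdot 0 \left(-3 + 0\right) 10 = 3 \cdot 0 \left(-3\right) 10 = 0 \cdot 10 = 0$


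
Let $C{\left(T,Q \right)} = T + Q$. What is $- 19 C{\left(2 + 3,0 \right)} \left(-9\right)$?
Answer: $855$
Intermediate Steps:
$C{\left(T,Q \right)} = Q + T$
$- 19 C{\left(2 + 3,0 \right)} \left(-9\right) = - 19 \left(0 + \left(2 + 3\right)\right) \left(-9\right) = - 19 \left(0 + 5\right) \left(-9\right) = \left(-19\right) 5 \left(-9\right) = \left(-95\right) \left(-9\right) = 855$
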